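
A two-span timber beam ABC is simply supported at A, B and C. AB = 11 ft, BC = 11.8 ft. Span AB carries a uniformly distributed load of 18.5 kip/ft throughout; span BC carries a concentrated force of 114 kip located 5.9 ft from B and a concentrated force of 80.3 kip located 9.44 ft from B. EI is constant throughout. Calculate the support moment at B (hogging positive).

M_B = 312.6 kip·ft

Insert a hinge at B; M_B is the redundant, and each span becomes simply supported.
Rotations at B on the released spans (each span's end-slope, ×1/EI):
  span AB: UDL 18.5: wL³/(24EI) = 1026/EI
  span BC: point load 114 at a = 5.9: Pab(L + b)/(6LEI) = 992.1/EI
  span BC: point load 80.3 at a = 9.44: Pab(L + b)/(6LEI) = 357.8/EI
  relative rotation θ_0 = (1026 + 1350)/EI = 2376/EI
A unit hogging moment at B produces rotation L₁/(3EI) + L₂/(3EI) = 7.6/EI.
Compatibility: M_B·(L₁+L₂)/(3EI) = θ_0, giving M_B = 312.6 kip·ft (hogging).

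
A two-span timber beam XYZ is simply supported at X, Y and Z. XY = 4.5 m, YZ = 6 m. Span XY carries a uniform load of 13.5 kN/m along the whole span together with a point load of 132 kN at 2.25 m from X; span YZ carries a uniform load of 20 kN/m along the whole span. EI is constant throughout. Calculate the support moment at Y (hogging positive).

M_Y = 113.8 kN·m

Release continuity at Y by inserting a hinge; the redundant is the internal moment M_Y. The primary structure is two simply-supported spans XY and YZ.
Discontinuity in slope at Y on the released structure — sum the simple-span end rotations:
  span XY: UDL 13.5: wL³/(24EI) = 51.26/EI
  span XY: point load 132 at a = 2.25: Pab(L + a)/(6LEI) = 167.1/EI
  span YZ: UDL 20: wL³/(24EI) = 180/EI
  relative rotation θ_0 = (218.3 + 180)/EI = 398.3/EI
A unit hogging moment at Y produces rotation L₁/(3EI) + L₂/(3EI) = 3.5/EI.
Slope continuity at Y: θ_0 = M_Y·3.5/EI, so M_Y = 398.3/3.5 = 113.8 kN·m (hogging).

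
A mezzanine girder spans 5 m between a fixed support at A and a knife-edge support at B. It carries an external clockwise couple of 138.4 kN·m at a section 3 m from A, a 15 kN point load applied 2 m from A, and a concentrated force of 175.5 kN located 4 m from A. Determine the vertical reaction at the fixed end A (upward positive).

Remove the prop at B; the released (primary) structure is a cantilever built in at A.
Downward deflection at the released point B due to the loads:
  clockwise couple 138.4 at a = 3: M₀a(2L − a)/(2EI) = 1453/EI
  point load 15 at a = 2: Pa²(3L − a)/(6EI) = 130/EI
  point load 175.5 at a = 4: Pa²(3L − a)/(6EI) = 5148/EI
  δ_0 = 6731/EI
Flexibility coefficient — unit upward force at B: δ_{BB} = L³/(3EI) = 41.67/EI.
Compatibility at B: δ_0 − R_B·δ_{BB} = 0, so R_B = 6731/41.67 = 161.5 kN.
Vertical equilibrium: R_A = ΣP − R_B = 190.5 − 161.5 = 28.95 kN.

R_A = 28.95 kN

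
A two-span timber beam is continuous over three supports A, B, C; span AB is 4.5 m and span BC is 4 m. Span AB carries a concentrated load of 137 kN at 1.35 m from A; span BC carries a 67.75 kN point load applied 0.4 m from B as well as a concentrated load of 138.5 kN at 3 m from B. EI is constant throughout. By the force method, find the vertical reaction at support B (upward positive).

R_B = 177.3 kN

Take M_B as the redundant. Released structure: two simple spans AB and BC with a hinge at B.
Discontinuity in slope at B on the released structure — sum the simple-span end rotations:
  span AB: point load 137 at a = 1.35: Pab(L + a)/(6LEI) = 126.2/EI
  span BC: point load 67.75 at a = 0.4: Pab(L + b)/(6LEI) = 30.89/EI
  span BC: point load 138.5 at a = 3: Pab(L + b)/(6LEI) = 86.56/EI
  relative rotation θ_0 = (126.2 + 117.5)/EI = 243.7/EI
A unit hogging moment at B produces rotation L₁/(3EI) + L₂/(3EI) = 2.833/EI.
Slope continuity at B: θ_0 = M_B·2.833/EI, so M_B = 243.7/2.833 = 86.01 kN·m (hogging).
Span AB, ΣM about A with M_B applied at B: R_B^{AB}·4.5 = 184.9 + 86.01, so R_B^{AB} = 60.21 kN and R_A = 137 − 60.21 = 76.79 kN.
Span BC, ΣM about C: R_B^{BC}·4 = 382.4 + 86.01, so R_B^{BC} = 117.1 kN and R_C = 206.2 − 117.1 = 89.15 kN.
R_B = 60.21 + 117.1 = 177.3 kN.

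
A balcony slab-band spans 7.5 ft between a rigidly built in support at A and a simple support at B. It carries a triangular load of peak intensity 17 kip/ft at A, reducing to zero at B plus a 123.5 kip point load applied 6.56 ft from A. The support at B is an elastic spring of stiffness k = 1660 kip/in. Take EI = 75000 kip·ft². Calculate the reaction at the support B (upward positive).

R_B = 110.2 kip

Remove the prop at B; the released (primary) structure is a cantilever built in at A.
Free-end deflection of the primary structure under the applied loading (downward +):
  triangular load, peak 17 at the fixed end: w₀L⁴/(30EI) = 1793/EI
  point load 123.5 at a = 6.56: Pa²(3L − a)/(6EI) = 14119/EI
  δ_0 = 15912/EI
Flexibility coefficient — unit upward force at B: δ_{BB} = L³/(3EI) = 140.6/EI.
With EI = 75000 kip·ft²: δ_0 = 0.21216 ft and δ_{BB} = 0.001875 ft/kip.
Compatibility — the spring shortens by R_B/k under the reaction it provides: δ_0 − R_B·δ_{BB} = R_B/k. With 1/k = 1/(1660×12) ft/kip = 0.00005 ft/kip, R_B = δ_0 / (δ_{BB} + 1/k) = 0.21216 / (0.001875 + 0.00005) = 110.2 kip.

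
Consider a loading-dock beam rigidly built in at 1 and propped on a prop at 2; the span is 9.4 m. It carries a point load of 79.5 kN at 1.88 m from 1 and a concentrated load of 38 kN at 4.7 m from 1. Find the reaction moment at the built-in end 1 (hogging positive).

M_1 = 174.6 kN·m

Remove the prop at 2; the released (primary) structure is a cantilever built in at 1.
Free-end deflection of the primary structure under the applied loading (downward +):
  point load 79.5 at a = 1.88: Pa²(3L − a)/(6EI) = 1233/EI
  point load 38 at a = 4.7: Pa²(3L − a)/(6EI) = 3288/EI
  δ_0 = 4520/EI
Flexibility coefficient — unit upward force at 2: δ_{22} = L³/(3EI) = 276.9/EI.
The prop prevents deflection at 2: R_2 = δ_0/δ_{22} = 4520/276.9 = 16.33 kN.
Moment equilibrium about 1: M_1 = Σ(load moments about 1) − R_2·L = 328.1 − 16.33×9.4 = 174.6 kN·m.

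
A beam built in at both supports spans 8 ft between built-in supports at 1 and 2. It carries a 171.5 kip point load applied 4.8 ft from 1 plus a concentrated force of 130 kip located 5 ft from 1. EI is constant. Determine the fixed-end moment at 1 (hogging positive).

M_1 = 223.1 kip·ft

Take the two fixed-end moments M_1, M_2 as redundants; the released structure is the simple span 12.
Simple-span end rotations at 1 and 2 under the given loads:
  at 1: point load 171.5 at a = 4.8: Pab(L + b)/(6LEI) = 614.7/EI
  at 2: point load 171.5 at a = 4.8: Pab(L + a)/(6LEI) = 702.5/EI
  at 1: point load 130 at a = 5: Pab(L + b)/(6LEI) = 446.9/EI
  at 2: point load 130 at a = 5: Pab(L + a)/(6LEI) = 528.1/EI
  θ_10 = 1062/EI,  θ_20 = 1231/EI
Flexibility coefficients: a unit moment at one end gives L/(3EI) there and L/(6EI) at the far end, so f₁₁ = f₂₂ = 2.667/EI and f₁₂ = f₂₁ = 1.333/EI.
Compatibility — zero rotation at each built-in end:
  2.667 M_1 + 1.333 M_2 = 1062
  1.333 M_1 + 2.667 M_2 = 1231
Solving the pair gives M_1 = 223.1 kip·ft and M_2 = 349.9 kip·ft (hogging).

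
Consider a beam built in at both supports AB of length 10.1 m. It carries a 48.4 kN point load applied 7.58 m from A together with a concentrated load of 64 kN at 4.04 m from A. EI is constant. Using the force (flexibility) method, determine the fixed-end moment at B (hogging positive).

Take the two fixed-end moments M_A, M_B as redundants; the released structure is the simple span AB.
On the primary (simply-supported) span, the end slopes from the loading are:
  at A: point load 48.4 at a = 7.58: Pab(L + b)/(6LEI) = 192.5/EI
  at B: point load 48.4 at a = 7.58: Pab(L + a)/(6LEI) = 269.7/EI
  at A: point load 64 at a = 4.04: Pab(L + b)/(6LEI) = 417.8/EI
  at B: point load 64 at a = 4.04: Pab(L + a)/(6LEI) = 365.6/EI
  θ_A0 = 610.4/EI,  θ_B0 = 635.3/EI
Flexibility coefficients: a unit moment at one end gives L/(3EI) there and L/(6EI) at the far end, so f₁₁ = f₂₂ = 3.367/EI and f₁₂ = f₂₁ = 1.683/EI.
Compatibility — zero rotation at each built-in end:
  3.367 M_A + 1.683 M_B = 610.4
  1.683 M_A + 3.367 M_B = 635.3
Solving the pair gives M_A = 115.9 kN·m and M_B = 130.8 kN·m (hogging).

M_B = 130.8 kN·m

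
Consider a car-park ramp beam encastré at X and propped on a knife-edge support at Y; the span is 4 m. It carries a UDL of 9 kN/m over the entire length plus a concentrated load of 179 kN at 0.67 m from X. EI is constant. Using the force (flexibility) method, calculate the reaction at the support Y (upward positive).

Choose R_Y as the redundant. The primary structure is the cantilever fixed at X.
Primary-structure tip deflection at Y by superposition:
  UDL 9: wL⁴/(8EI) = 288/EI
  point load 179 at a = 0.67: Pa²(3L − a)/(6EI) = 151.7/EI
  δ_0 = 439.7/EI
Tip deflection under a unit load at Y: L³/(3EI) = 21.33/EI.
The prop prevents deflection at Y: R_Y = δ_0/δ_{YY} = 439.7/21.33 = 20.61 kN.

R_Y = 20.61 kN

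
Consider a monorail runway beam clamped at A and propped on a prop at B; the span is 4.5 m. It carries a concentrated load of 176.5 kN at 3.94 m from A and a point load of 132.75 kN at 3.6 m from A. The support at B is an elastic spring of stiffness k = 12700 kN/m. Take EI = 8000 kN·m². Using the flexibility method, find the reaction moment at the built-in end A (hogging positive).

Release the roller at B. Primary structure: cantilever fixed at A.
Deflection at B on the released cantilever, summing each load's contribution:
  point load 176.5 at a = 3.94: Pa²(3L − a)/(6EI) = 4366/EI
  point load 132.75 at a = 3.6: Pa²(3L − a)/(6EI) = 2839/EI
  δ_0 = 7204/EI
Flexibility coefficient — unit upward force at B: δ_{BB} = L³/(3EI) = 30.38/EI.
With EI = 8000 kN·m²: δ_0 = 0.90054 m and δ_{BB} = 0.003797 m/kN.
Compatibility — the spring shortens by R_B/k under the reaction it provides: δ_0 − R_B·δ_{BB} = R_B/k. With 1/k = 0.000079 m/kN, R_B = δ_0 / (δ_{BB} + 1/k) = 0.90054 / (0.003797 + 0.000079) = 232.4 kN.
Moment equilibrium about A: M_A = Σ(load moments about A) − R_B·L = 1173 − 232.4×4.5 = 127.7 kN·m.

M_A = 127.7 kN·m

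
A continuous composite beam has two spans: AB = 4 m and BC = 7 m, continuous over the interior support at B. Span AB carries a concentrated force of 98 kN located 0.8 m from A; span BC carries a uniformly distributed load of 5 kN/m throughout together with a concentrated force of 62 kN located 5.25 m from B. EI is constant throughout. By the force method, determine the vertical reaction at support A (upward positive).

Insert a hinge at B; M_B is the redundant, and each span becomes simply supported.
Rotations at B on the released spans (each span's end-slope, ×1/EI):
  span AB: point load 98 at a = 0.8: Pab(L + a)/(6LEI) = 50.18/EI
  span BC: UDL 5: wL³/(24EI) = 71.46/EI
  span BC: point load 62 at a = 5.25: Pab(L + b)/(6LEI) = 118.7/EI
  relative rotation θ_0 = (50.18 + 190.1)/EI = 240.3/EI
A unit hogging moment at B produces rotation L₁/(3EI) + L₂/(3EI) = 3.667/EI.
Compatibility: M_B·(L₁+L₂)/(3EI) = θ_0, giving M_B = 65.54 kN·m (hogging).
Span AB, ΣM about A with M_B applied at B: R_B^{AB}·4 = 78.4 + 65.54, so R_B^{AB} = 35.98 kN and R_A = 98 − 35.98 = 62.02 kN.

R_A = 62.02 kN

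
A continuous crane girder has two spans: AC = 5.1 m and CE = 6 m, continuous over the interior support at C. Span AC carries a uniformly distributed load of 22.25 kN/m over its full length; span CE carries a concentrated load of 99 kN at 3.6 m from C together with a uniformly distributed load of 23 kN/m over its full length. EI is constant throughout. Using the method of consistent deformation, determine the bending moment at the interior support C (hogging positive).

M_C = 143.1 kN·m

Take M_C as the redundant. Released structure: two simple spans AC and CE with a hinge at C.
Discontinuity in slope at C on the released structure — sum the simple-span end rotations:
  span AC: UDL 22.25: wL³/(24EI) = 123/EI
  span CE: point load 99 at a = 3.6: Pab(L + b)/(6LEI) = 199.6/EI
  span CE: UDL 23: wL³/(24EI) = 207/EI
  relative rotation θ_0 = (123 + 406.6)/EI = 529.6/EI
A unit hogging moment at C produces rotation L₁/(3EI) + L₂/(3EI) = 3.7/EI.
Slope continuity at C: θ_0 = M_C·3.7/EI, so M_C = 529.6/3.7 = 143.1 kN·m (hogging).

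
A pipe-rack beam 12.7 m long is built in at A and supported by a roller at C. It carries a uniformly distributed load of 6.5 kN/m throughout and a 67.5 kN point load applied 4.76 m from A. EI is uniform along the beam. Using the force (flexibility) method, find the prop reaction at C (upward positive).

R_C = 43.4 kN

Choose R_C as the redundant. The primary structure is the cantilever fixed at A.
Deflection at C on the released cantilever, summing each load's contribution:
  UDL 6.5: wL⁴/(8EI) = 21137/EI
  point load 67.5 at a = 4.76: Pa²(3L − a)/(6EI) = 8498/EI
  δ_0 = 29635/EI
Tip deflection under a unit load at C: L³/(3EI) = 682.8/EI.
Compatibility at C: δ_0 − R_C·δ_{CC} = 0, so R_C = 29635/682.8 = 43.4 kN.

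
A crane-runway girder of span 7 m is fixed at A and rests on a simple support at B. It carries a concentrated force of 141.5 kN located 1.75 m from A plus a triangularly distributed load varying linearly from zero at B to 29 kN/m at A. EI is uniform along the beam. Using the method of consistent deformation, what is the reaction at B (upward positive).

R_B = 32.46 kN

Release the roller at B. Primary structure: cantilever fixed at A.
Downward deflection at the released point B due to the loads:
  point load 141.5 at a = 1.75: Pa²(3L − a)/(6EI) = 1390/EI
  triangular load, peak 29 at the fixed end: w₀L⁴/(30EI) = 2321/EI
  δ_0 = 3711/EI
Flexibility coefficient — unit upward force at B: δ_{BB} = L³/(3EI) = 114.3/EI.
The prop prevents deflection at B: R_B = δ_0/δ_{BB} = 3711/114.3 = 32.46 kN.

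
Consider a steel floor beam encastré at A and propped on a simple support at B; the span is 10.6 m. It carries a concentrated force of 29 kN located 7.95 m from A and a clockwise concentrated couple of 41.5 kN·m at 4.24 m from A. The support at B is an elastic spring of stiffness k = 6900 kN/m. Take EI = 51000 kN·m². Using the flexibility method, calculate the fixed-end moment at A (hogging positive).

Release the roller at B. Primary structure: cantilever fixed at A.
Deflection at B on the released cantilever, summing each load's contribution:
  point load 29 at a = 7.95: Pa²(3L − a)/(6EI) = 7286/EI
  clockwise couple 41.5 at a = 4.24: M₀a(2L − a)/(2EI) = 1492/EI
  δ_0 = 8778/EI
Tip deflection under a unit load at B: L³/(3EI) = 397/EI.
With EI = 51000 kN·m²: δ_0 = 0.17211 m and δ_{BB} = 0.007784 m/kN.
Compatibility — the spring shortens by R_B/k under the reaction it provides: δ_0 − R_B·δ_{BB} = R_B/k. With 1/k = 0.000145 m/kN, R_B = δ_0 / (δ_{BB} + 1/k) = 0.17211 / (0.007784 + 0.000145) = 21.71 kN.
Moment equilibrium about A: M_A = Σ(load moments about A) − R_B·L = 272.1 − 21.71×10.6 = 41.97 kN·m.

M_A = 41.97 kN·m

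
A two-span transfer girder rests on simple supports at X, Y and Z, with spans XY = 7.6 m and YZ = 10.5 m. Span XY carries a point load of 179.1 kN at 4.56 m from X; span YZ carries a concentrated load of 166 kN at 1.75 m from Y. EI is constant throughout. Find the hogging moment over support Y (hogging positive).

Insert a hinge at Y; M_Y is the redundant, and each span becomes simply supported.
End slopes at the hinge Y, treating each span as simply supported:
  span XY: point load 179.1 at a = 4.56: Pab(L + a)/(6LEI) = 662.1/EI
  span YZ: point load 166 at a = 1.75: Pab(L + b)/(6LEI) = 776.7/EI
  relative rotation θ_0 = (662.1 + 776.7)/EI = 1439/EI
A unit hogging moment at Y produces rotation L₁/(3EI) + L₂/(3EI) = 6.033/EI.
Compatibility: M_Y·(L₁+L₂)/(3EI) = θ_0, giving M_Y = 238.5 kN·m (hogging).

M_Y = 238.5 kN·m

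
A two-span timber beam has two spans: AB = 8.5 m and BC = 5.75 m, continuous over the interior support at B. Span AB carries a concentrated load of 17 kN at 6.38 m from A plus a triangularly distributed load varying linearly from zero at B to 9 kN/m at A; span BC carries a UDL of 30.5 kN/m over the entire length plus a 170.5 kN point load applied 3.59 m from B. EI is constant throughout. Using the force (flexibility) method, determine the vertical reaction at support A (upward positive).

R_A = 11.92 kN

Take M_B as the redundant. Released structure: two simple spans AB and BC with a hinge at B.
Discontinuity in slope at B on the released structure — sum the simple-span end rotations:
  span AB: point load 17 at a = 6.38: Pab(L + a)/(6LEI) = 67.09/EI
  span AB: triangular load, peak 9: 7w₀L³/(360EI) = 107.5/EI
  span BC: UDL 30.5: wL³/(24EI) = 241.6/EI
  span BC: point load 170.5 at a = 3.59: Pab(L + b)/(6LEI) = 303.1/EI
  relative rotation θ_0 = (174.6 + 544.7)/EI = 719.3/EI
A unit hogging moment at B produces rotation L₁/(3EI) + L₂/(3EI) = 4.75/EI.
Slope continuity at B: θ_0 = M_B·4.75/EI, so M_B = 719.3/4.75 = 151.4 kN·m (hogging).
Span AB, ΣM about A with M_B applied at B: R_B^{AB}·8.5 = 216.8 + 151.4, so R_B^{AB} = 43.33 kN and R_A = 55.25 − 43.33 = 11.92 kN.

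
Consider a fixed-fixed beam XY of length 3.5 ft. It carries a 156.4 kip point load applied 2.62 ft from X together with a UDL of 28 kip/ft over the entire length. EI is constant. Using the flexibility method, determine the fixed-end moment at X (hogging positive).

Release both end moments; the primary structure is a simply-supported span XY with redundants M_X and M_Y.
End rotations of the released simple span under the applied load (×1/EI):
  at X: point load 156.4 at a = 2.62: Pab(L + b)/(6LEI) = 75.21/EI
  at Y: point load 156.4 at a = 2.62: Pab(L + a)/(6LEI) = 105.1/EI
  at X: UDL 28: wL³/(24EI) = 50.02/EI
  at Y: UDL 28: wL³/(24EI) = 50.02/EI
  θ_X0 = 125.2/EI,  θ_Y0 = 155.1/EI
Flexibility coefficients: a unit moment at one end gives L/(3EI) there and L/(6EI) at the far end, so f₁₁ = f₂₂ = 1.167/EI and f₁₂ = f₂₁ = 0.5833/EI.
Compatibility — zero rotation at each built-in end:
  1.167 M_X + 0.5833 M_Y = 125.2
  0.5833 M_X + 1.167 M_Y = 155.1
Solving the pair gives M_X = 54.49 kip·ft and M_Y = 105.7 kip·ft (hogging).

M_X = 54.49 kip·ft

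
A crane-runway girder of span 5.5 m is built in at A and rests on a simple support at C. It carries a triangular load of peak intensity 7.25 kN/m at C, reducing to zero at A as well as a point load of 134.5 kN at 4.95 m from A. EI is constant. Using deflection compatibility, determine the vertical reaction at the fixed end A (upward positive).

Release the roller at C. Primary structure: cantilever fixed at A.
Deflection at C on the released cantilever, summing each load's contribution:
  triangular load, peak 7.25 at the free end: 11w₀L⁴/(120EI) = 608.1/EI
  point load 134.5 at a = 4.95: Pa²(3L − a)/(6EI) = 6344/EI
  δ_0 = 6952/EI
Tip deflection under a unit load at C: L³/(3EI) = 55.46/EI.
Compatibility at C: δ_0 − R_C·δ_{CC} = 0, so R_C = 6952/55.46 = 125.4 kN.
Vertical equilibrium: R_A = ΣP − R_C = 154.4 − 125.4 = 29.08 kN.

R_A = 29.08 kN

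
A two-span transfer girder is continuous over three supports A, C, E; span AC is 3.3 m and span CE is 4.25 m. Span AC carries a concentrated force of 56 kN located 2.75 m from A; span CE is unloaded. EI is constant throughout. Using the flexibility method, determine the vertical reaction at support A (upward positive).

R_A = 6.217 kN

Take M_C as the redundant. Released structure: two simple spans AC and CE with a hinge at C.
Discontinuity in slope at C on the released structure — sum the simple-span end rotations:
  span AC: point load 56 at a = 2.75: Pab(L + a)/(6LEI) = 25.88/EI
  relative rotation θ_0 = (25.88 + 0)/EI = 25.88/EI
A unit hogging moment at C produces rotation L₁/(3EI) + L₂/(3EI) = 2.517/EI.
Slope continuity at C: θ_0 = M_C·2.517/EI, so M_C = 25.88/2.517 = 10.28 kN·m (hogging).
Span AC, ΣM about A with M_C applied at C: R_C^{AC}·3.3 = 154 + 10.28, so R_C^{AC} = 49.78 kN and R_A = 56 − 49.78 = 6.217 kN.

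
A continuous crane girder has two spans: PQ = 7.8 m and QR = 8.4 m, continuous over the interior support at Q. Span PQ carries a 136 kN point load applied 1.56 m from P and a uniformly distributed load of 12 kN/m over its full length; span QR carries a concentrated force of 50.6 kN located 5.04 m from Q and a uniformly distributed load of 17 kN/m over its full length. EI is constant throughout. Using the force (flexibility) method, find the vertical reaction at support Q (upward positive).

Release continuity at Q by inserting a hinge; the redundant is the internal moment M_Q. The primary structure is two simply-supported spans PQ and QR.
Rotations at Q on the released spans (each span's end-slope, ×1/EI):
  span PQ: point load 136 at a = 1.56: Pab(L + a)/(6LEI) = 264.8/EI
  span PQ: UDL 12: wL³/(24EI) = 237.3/EI
  span QR: point load 50.6 at a = 5.04: Pab(L + b)/(6LEI) = 199.9/EI
  span QR: UDL 17: wL³/(24EI) = 419.8/EI
  relative rotation θ_0 = (502.1 + 619.8)/EI = 1122/EI
A unit hogging moment at Q produces rotation L₁/(3EI) + L₂/(3EI) = 5.4/EI.
Slope continuity at Q: θ_0 = M_Q·5.4/EI, so M_Q = 1122/5.4 = 207.7 kN·m (hogging).
Span PQ, ΣM about P with M_Q applied at Q: R_Q^{PQ}·7.8 = 577.2 + 207.7, so R_Q^{PQ} = 100.6 kN and R_P = 229.6 − 100.6 = 129 kN.
Span QR, ΣM about R: R_Q^{QR}·8.4 = 769.8 + 207.7, so R_Q^{QR} = 116.4 kN and R_R = 193.4 − 116.4 = 77.03 kN.
R_Q = 100.6 + 116.4 = 217 kN.

R_Q = 217 kN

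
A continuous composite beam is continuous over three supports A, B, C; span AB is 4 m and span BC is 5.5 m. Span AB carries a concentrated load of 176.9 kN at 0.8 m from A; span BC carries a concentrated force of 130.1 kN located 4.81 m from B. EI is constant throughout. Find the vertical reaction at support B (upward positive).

R_B = 75.1 kN

Insert a hinge at B; M_B is the redundant, and each span becomes simply supported.
End slopes at the hinge B, treating each span as simply supported:
  span AB: point load 176.9 at a = 0.8: Pab(L + a)/(6LEI) = 90.57/EI
  span BC: point load 130.1 at a = 4.81: Pab(L + b)/(6LEI) = 80.99/EI
  relative rotation θ_0 = (90.57 + 80.99)/EI = 171.6/EI
A unit hogging moment at B produces rotation L₁/(3EI) + L₂/(3EI) = 3.167/EI.
Compatibility: M_B·(L₁+L₂)/(3EI) = θ_0, giving M_B = 54.18 kN·m (hogging).
Span AB, ΣM about A with M_B applied at B: R_B^{AB}·4 = 141.5 + 54.18, so R_B^{AB} = 48.92 kN and R_A = 176.9 − 48.92 = 128 kN.
Span BC, ΣM about C: R_B^{BC}·5.5 = 89.77 + 54.18, so R_B^{BC} = 26.17 kN and R_C = 130.1 − 26.17 = 103.9 kN.
R_B = 48.92 + 26.17 = 75.1 kN.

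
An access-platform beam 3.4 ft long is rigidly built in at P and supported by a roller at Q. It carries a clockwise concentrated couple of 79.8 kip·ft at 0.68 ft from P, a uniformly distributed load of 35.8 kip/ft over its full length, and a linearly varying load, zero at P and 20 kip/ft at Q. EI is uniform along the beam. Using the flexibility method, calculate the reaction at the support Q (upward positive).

R_Q = 77.02 kip

Take the reaction at Q as the redundant and release it; the primary structure is a cantilever fixed at P.
Primary-structure tip deflection at Q by superposition:
  clockwise couple 79.8 at a = 0.68: M₀a(2L − a)/(2EI) = 166/EI
  UDL 35.8: wL⁴/(8EI) = 598/EI
  triangular load, peak 20 at the free end: 11w₀L⁴/(120EI) = 245/EI
  δ_0 = 1009/EI
Flexibility coefficient — unit upward force at Q: δ_{QQ} = L³/(3EI) = 13.1/EI.
Compatibility at Q: δ_0 − R_Q·δ_{QQ} = 0, so R_Q = 1009/13.1 = 77.02 kip.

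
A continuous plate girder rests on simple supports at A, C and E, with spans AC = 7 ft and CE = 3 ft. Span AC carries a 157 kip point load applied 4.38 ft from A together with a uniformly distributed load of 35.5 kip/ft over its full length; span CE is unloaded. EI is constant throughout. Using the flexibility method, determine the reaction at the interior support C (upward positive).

R_C = 364.7 kip

Insert a hinge at C; M_C is the redundant, and each span becomes simply supported.
End slopes at the hinge C, treating each span as simply supported:
  span AC: point load 157 at a = 4.38: Pab(L + a)/(6LEI) = 488.2/EI
  span AC: UDL 35.5: wL³/(24EI) = 507.4/EI
  relative rotation θ_0 = (995.5 + 0)/EI = 995.5/EI
A unit hogging moment at C produces rotation L₁/(3EI) + L₂/(3EI) = 3.333/EI.
Slope continuity at C: θ_0 = M_C·3.333/EI, so M_C = 995.5/3.333 = 298.7 kip·ft (hogging).
Span AC, ΣM about A with M_C applied at C: R_C^{AC}·7 = 1557 + 298.7, so R_C^{AC} = 265.2 kip and R_A = 405.5 − 265.2 = 140.3 kip.
Span CE, ΣM about E: R_C^{CE}·3 = 0 + 298.7, so R_C^{CE} = 99.55 kip and R_E = 0 − 99.55 = -99.55 kip.
R_C = 265.2 + 99.55 = 364.7 kip.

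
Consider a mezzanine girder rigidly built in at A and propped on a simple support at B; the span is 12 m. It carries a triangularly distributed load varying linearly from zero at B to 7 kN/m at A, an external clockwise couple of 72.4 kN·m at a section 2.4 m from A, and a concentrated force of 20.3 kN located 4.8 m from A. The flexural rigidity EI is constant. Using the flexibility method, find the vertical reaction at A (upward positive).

R_A = 46.42 kN

Remove the prop at B; the released (primary) structure is a cantilever built in at A.
Free-end deflection of the primary structure under the applied loading (downward +):
  triangular load, peak 7 at the fixed end: w₀L⁴/(30EI) = 4838/EI
  clockwise couple 72.4 at a = 2.4: M₀a(2L − a)/(2EI) = 1877/EI
  point load 20.3 at a = 4.8: Pa²(3L − a)/(6EI) = 2432/EI
  δ_0 = 9147/EI
Tip deflection under a unit load at B: L³/(3EI) = 576/EI.
Compatibility at B: δ_0 − R_B·δ_{BB} = 0, so R_B = 9147/576 = 15.88 kN.
Vertical equilibrium: R_A = ΣP − R_B = 62.3 − 15.88 = 46.42 kN.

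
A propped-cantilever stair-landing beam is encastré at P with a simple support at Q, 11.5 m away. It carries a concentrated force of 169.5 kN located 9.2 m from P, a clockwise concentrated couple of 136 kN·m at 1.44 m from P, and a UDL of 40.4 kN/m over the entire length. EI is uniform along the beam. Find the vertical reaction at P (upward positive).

R_P = 336.4 kN

Release the roller at Q. Primary structure: cantilever fixed at P.
Free-end deflection of the primary structure under the applied loading (downward +):
  point load 169.5 at a = 9.2: Pa²(3L − a)/(6EI) = 60494/EI
  clockwise couple 136 at a = 1.44: M₀a(2L − a)/(2EI) = 2111/EI
  UDL 40.4: wL⁴/(8EI) = 88325/EI
  δ_0 = 150930/EI
Flexibility coefficient — unit upward force at Q: δ_{QQ} = L³/(3EI) = 507/EI.
Compatibility at Q: δ_0 − R_Q·δ_{QQ} = 0, so R_Q = 150930/507 = 297.7 kN.
Vertical equilibrium: R_P = ΣP − R_Q = 634.1 − 297.7 = 336.4 kN.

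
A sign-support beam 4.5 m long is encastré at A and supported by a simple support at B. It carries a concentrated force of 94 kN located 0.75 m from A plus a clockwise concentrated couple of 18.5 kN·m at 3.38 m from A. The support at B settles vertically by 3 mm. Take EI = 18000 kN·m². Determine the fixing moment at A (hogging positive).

M_A = 54.32 kN·m

Take the reaction at B as the redundant and release it; the primary structure is a cantilever fixed at A.
Free-end deflection of the primary structure under the applied loading (downward +):
  point load 94 at a = 0.75: Pa²(3L − a)/(6EI) = 112.4/EI
  clockwise couple 18.5 at a = 3.38: M₀a(2L − a)/(2EI) = 175.7/EI
  δ_0 = 288.1/EI
Tip deflection under a unit load at B: L³/(3EI) = 30.38/EI.
With EI = 18000 kN·m²: δ_0 = 0.016004 m and δ_{BB} = 0.001687 m/kN.
Compatibility — the beam at B must follow the support down by 0.003 m: δ_0 − R_B·δ_{BB} = 0.003, so R_B = (0.016004 − 0.003)/0.001687 = 7.706 kN.
Moment equilibrium about A: M_A = Σ(load moments about A) − R_B·L = 89 − 7.706×4.5 = 54.32 kN·m.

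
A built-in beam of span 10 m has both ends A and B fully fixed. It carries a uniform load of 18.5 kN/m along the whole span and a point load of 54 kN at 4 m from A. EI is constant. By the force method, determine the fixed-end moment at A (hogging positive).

M_A = 231.9 kN·m

Take the two fixed-end moments M_A, M_B as redundants; the released structure is the simple span AB.
Simple-span end rotations at A and B under the given loads:
  at A: UDL 18.5: wL³/(24EI) = 770.8/EI
  at B: UDL 18.5: wL³/(24EI) = 770.8/EI
  at A: point load 54 at a = 4: Pab(L + b)/(6LEI) = 345.6/EI
  at B: point load 54 at a = 4: Pab(L + a)/(6LEI) = 302.4/EI
  θ_A0 = 1116/EI,  θ_B0 = 1073/EI
Flexibility coefficients: a unit moment at one end gives L/(3EI) there and L/(6EI) at the far end, so f₁₁ = f₂₂ = 3.333/EI and f₁₂ = f₂₁ = 1.667/EI.
Compatibility — zero rotation at each built-in end:
  3.333 M_A + 1.667 M_B = 1116
  1.667 M_A + 3.333 M_B = 1073
Solving the pair gives M_A = 231.9 kN·m and M_B = 206 kN·m (hogging).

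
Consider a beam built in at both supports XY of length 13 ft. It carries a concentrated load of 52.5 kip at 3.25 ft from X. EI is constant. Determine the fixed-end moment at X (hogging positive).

Release both end moments; the primary structure is a simply-supported span XY with redundants M_X and M_Y.
End rotations of the released simple span under the applied load (×1/EI):
  at X: point load 52.5 at a = 3.25: Pab(L + b)/(6LEI) = 485.2/EI
  at Y: point load 52.5 at a = 3.25: Pab(L + a)/(6LEI) = 346.6/EI
  θ_X0 = 485.2/EI,  θ_Y0 = 346.6/EI
Flexibility coefficients: a unit moment at one end gives L/(3EI) there and L/(6EI) at the far end, so f₁₁ = f₂₂ = 4.333/EI and f₁₂ = f₂₁ = 2.167/EI.
Compatibility — zero rotation at each built-in end:
  4.333 M_X + 2.167 M_Y = 485.2
  2.167 M_X + 4.333 M_Y = 346.6
Solving the pair gives M_X = 95.98 kip·ft and M_Y = 31.99 kip·ft (hogging).

M_X = 95.98 kip·ft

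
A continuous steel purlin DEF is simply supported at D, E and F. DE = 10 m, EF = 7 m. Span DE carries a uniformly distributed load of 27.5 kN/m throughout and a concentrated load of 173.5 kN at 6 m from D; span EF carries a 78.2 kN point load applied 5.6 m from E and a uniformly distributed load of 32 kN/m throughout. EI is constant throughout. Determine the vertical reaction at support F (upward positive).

R_F = 103.1 kN

Release continuity at E by inserting a hinge; the redundant is the internal moment M_E. The primary structure is two simply-supported spans DE and EF.
Discontinuity in slope at E on the released structure — sum the simple-span end rotations:
  span DE: UDL 27.5: wL³/(24EI) = 1146/EI
  span DE: point load 173.5 at a = 6: Pab(L + a)/(6LEI) = 1110/EI
  span EF: point load 78.2 at a = 5.6: Pab(L + b)/(6LEI) = 122.6/EI
  span EF: UDL 32: wL³/(24EI) = 457.3/EI
  relative rotation θ_0 = (2256 + 580)/EI = 2836/EI
A unit hogging moment at E produces rotation L₁/(3EI) + L₂/(3EI) = 5.667/EI.
Slope continuity at E: θ_0 = M_E·5.667/EI, so M_E = 2836/5.667 = 500.5 kN·m (hogging).
Span EF, ΣM about F: R_E^{EF}·7 = 893.5 + 500.5, so R_E^{EF} = 199.1 kN and R_F = 302.2 − 199.1 = 103.1 kN.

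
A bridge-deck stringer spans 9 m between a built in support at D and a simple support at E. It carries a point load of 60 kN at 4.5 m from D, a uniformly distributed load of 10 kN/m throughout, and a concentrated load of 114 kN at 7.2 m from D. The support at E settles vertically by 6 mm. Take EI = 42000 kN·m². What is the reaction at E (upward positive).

Take the reaction at E as the redundant and release it; the primary structure is a cantilever fixed at D.
Downward deflection at the released point E due to the loads:
  point load 60 at a = 4.5: Pa²(3L − a)/(6EI) = 4556/EI
  UDL 10: wL⁴/(8EI) = 8201/EI
  point load 114 at a = 7.2: Pa²(3L − a)/(6EI) = 19502/EI
  δ_0 = 32260/EI
Tip deflection under a unit load at E: L³/(3EI) = 243/EI.
With EI = 42000 kN·m²: δ_0 = 0.76809 m and δ_{EE} = 0.005786 m/kN.
Compatibility — the beam at E must follow the support down by 0.006 m: δ_0 − R_E·δ_{EE} = 0.006, so R_E = (0.76809 − 0.006)/0.005786 = 131.7 kN.

R_E = 131.7 kN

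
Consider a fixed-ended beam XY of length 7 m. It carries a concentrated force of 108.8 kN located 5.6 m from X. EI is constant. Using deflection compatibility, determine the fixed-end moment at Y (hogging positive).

M_Y = 97.48 kN·m

Release both end moments; the primary structure is a simply-supported span XY with redundants M_X and M_Y.
On the primary (simply-supported) span, the end slopes from the loading are:
  at X: point load 108.8 at a = 5.6: Pab(L + b)/(6LEI) = 170.6/EI
  at Y: point load 108.8 at a = 5.6: Pab(L + a)/(6LEI) = 255.9/EI
  θ_X0 = 170.6/EI,  θ_Y0 = 255.9/EI
Flexibility coefficients: a unit moment at one end gives L/(3EI) there and L/(6EI) at the far end, so f₁₁ = f₂₂ = 2.333/EI and f₁₂ = f₂₁ = 1.167/EI.
Compatibility — zero rotation at each built-in end:
  2.333 M_X + 1.167 M_Y = 170.6
  1.167 M_X + 2.333 M_Y = 255.9
Solving the pair gives M_X = 24.37 kN·m and M_Y = 97.48 kN·m (hogging).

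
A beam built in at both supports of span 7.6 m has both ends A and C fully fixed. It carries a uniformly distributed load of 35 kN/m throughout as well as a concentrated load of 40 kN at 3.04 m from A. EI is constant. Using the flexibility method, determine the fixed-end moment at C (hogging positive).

Take the two fixed-end moments M_A, M_C as redundants; the released structure is the simple span AC.
End rotations of the released simple span under the applied load (×1/EI):
  at A: UDL 35: wL³/(24EI) = 640.2/EI
  at C: UDL 35: wL³/(24EI) = 640.2/EI
  at A: point load 40 at a = 3.04: Pab(L + b)/(6LEI) = 147.9/EI
  at C: point load 40 at a = 3.04: Pab(L + a)/(6LEI) = 129.4/EI
  θ_A0 = 788/EI,  θ_C0 = 769.6/EI
Flexibility coefficients: a unit moment at one end gives L/(3EI) there and L/(6EI) at the far end, so f₁₁ = f₂₂ = 2.533/EI and f₁₂ = f₂₁ = 1.267/EI.
Compatibility — zero rotation at each built-in end:
  2.533 M_A + 1.267 M_C = 788
  1.267 M_A + 2.533 M_C = 769.6
Solving the pair gives M_A = 212.2 kN·m and M_C = 197.7 kN·m (hogging).

M_C = 197.7 kN·m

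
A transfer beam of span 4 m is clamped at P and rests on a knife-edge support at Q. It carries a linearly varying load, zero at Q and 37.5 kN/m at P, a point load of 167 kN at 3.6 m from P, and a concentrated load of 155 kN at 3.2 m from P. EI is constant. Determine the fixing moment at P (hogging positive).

M_P = 132.6 kN·m

Release the roller at Q. Primary structure: cantilever fixed at P.
Deflection at Q on the released cantilever, summing each load's contribution:
  triangular load, peak 37.5 at the fixed end: w₀L⁴/(30EI) = 320/EI
  point load 167 at a = 3.6: Pa²(3L − a)/(6EI) = 3030/EI
  point load 155 at a = 3.2: Pa²(3L − a)/(6EI) = 2328/EI
  δ_0 = 5678/EI
Flexibility coefficient — unit upward force at Q: δ_{QQ} = L³/(3EI) = 21.33/EI.
Compatibility at Q: δ_0 − R_Q·δ_{QQ} = 0, so R_Q = 5678/21.33 = 266.2 kN.
Moment equilibrium about P: M_P = Σ(load moments about P) − R_Q·L = 1197 − 266.2×4 = 132.6 kN·m.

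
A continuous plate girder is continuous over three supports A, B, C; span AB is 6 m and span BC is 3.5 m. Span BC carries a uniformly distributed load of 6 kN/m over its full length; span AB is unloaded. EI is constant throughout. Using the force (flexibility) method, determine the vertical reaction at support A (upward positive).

Take M_B as the redundant. Released structure: two simple spans AB and BC with a hinge at B.
Discontinuity in slope at B on the released structure — sum the simple-span end rotations:
  span BC: UDL 6: wL³/(24EI) = 10.72/EI
  relative rotation θ_0 = (0 + 10.72)/EI = 10.72/EI
A unit hogging moment at B produces rotation L₁/(3EI) + L₂/(3EI) = 3.167/EI.
Compatibility: M_B·(L₁+L₂)/(3EI) = θ_0, giving M_B = 3.385 kN·m (hogging).
Span AB, ΣM about A with M_B applied at B: R_B^{AB}·6 = 0 + 3.385, so R_B^{AB} = 0.5641 kN and R_A = 0 − 0.5641 = -0.5641 kN.

R_A = -0.5641 kN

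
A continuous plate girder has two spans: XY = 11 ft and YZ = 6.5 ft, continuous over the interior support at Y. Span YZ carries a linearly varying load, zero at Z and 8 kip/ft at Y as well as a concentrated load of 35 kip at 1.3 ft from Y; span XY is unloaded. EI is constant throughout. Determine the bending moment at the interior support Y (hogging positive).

Take M_Y as the redundant. Released structure: two simple spans XY and YZ with a hinge at Y.
Rotations at Y on the released spans (each span's end-slope, ×1/EI):
  span YZ: triangular load, peak 8: w₀L³/(45EI) = 48.82/EI
  span YZ: point load 35 at a = 1.3: Pab(L + b)/(6LEI) = 70.98/EI
  relative rotation θ_0 = (0 + 119.8)/EI = 119.8/EI
A unit hogging moment at Y produces rotation L₁/(3EI) + L₂/(3EI) = 5.833/EI.
Compatibility: M_Y·(L₁+L₂)/(3EI) = θ_0, giving M_Y = 20.54 kip·ft (hogging).

M_Y = 20.54 kip·ft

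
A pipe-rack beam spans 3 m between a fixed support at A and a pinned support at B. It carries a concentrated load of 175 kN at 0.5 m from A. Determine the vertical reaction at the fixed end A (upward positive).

R_A = 168.1 kN

Release the roller at B. Primary structure: cantilever fixed at A.
Primary-structure tip deflection at B by superposition:
  point load 175 at a = 0.5: Pa²(3L − a)/(6EI) = 61.98/EI
Flexibility coefficient — unit upward force at B: δ_{BB} = L³/(3EI) = 9/EI.
Compatibility at B: δ_0 − R_B·δ_{BB} = 0, so R_B = 61.98/9 = 6.887 kN.
Vertical equilibrium: R_A = ΣP − R_B = 175 − 6.887 = 168.1 kN.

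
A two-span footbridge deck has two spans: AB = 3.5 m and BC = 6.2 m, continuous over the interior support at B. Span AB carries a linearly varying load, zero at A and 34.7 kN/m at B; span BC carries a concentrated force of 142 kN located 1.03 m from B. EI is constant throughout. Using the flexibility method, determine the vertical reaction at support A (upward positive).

R_A = -3.103 kN

Take M_B as the redundant. Released structure: two simple spans AB and BC with a hinge at B.
Rotations at B on the released spans (each span's end-slope, ×1/EI):
  span AB: triangular load, peak 34.7: w₀L³/(45EI) = 33.06/EI
  span BC: point load 142 at a = 1.03: Pab(L + b)/(6LEI) = 231.1/EI
  relative rotation θ_0 = (33.06 + 231.1)/EI = 264.2/EI
A unit hogging moment at B produces rotation L₁/(3EI) + L₂/(3EI) = 3.233/EI.
Slope continuity at B: θ_0 = M_B·3.233/EI, so M_B = 264.2/3.233 = 81.7 kN·m (hogging).
Span AB, ΣM about A with M_B applied at B: R_B^{AB}·3.5 = 141.7 + 81.7, so R_B^{AB} = 63.83 kN and R_A = 60.73 − 63.83 = -3.103 kN.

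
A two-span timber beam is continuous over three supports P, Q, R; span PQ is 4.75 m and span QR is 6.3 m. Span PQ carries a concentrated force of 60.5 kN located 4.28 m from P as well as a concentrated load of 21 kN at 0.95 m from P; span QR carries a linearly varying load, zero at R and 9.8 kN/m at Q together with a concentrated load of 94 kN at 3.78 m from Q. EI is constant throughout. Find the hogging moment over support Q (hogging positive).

M_Q = 86.09 kN·m

Release continuity at Q by inserting a hinge; the redundant is the internal moment M_Q. The primary structure is two simply-supported spans PQ and QR.
Discontinuity in slope at Q on the released structure — sum the simple-span end rotations:
  span PQ: point load 60.5 at a = 4.28: Pab(L + a)/(6LEI) = 38.56/EI
  span PQ: point load 21 at a = 0.95: Pab(L + a)/(6LEI) = 15.16/EI
  span QR: triangular load, peak 9.8: w₀L³/(45EI) = 54.45/EI
  span QR: point load 94 at a = 3.78: Pab(L + b)/(6LEI) = 208.9/EI
  relative rotation θ_0 = (53.72 + 263.4)/EI = 317.1/EI
A unit hogging moment at Q produces rotation L₁/(3EI) + L₂/(3EI) = 3.683/EI.
Slope continuity at Q: θ_0 = M_Q·3.683/EI, so M_Q = 317.1/3.683 = 86.09 kN·m (hogging).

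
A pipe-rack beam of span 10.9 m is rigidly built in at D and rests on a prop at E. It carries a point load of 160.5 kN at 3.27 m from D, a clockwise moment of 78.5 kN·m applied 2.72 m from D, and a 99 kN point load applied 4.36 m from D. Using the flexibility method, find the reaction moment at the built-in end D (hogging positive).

Remove the prop at E; the released (primary) structure is a cantilever built in at D.
Deflection at E on the released cantilever, summing each load's contribution:
  point load 160.5 at a = 3.27: Pa²(3L − a)/(6EI) = 8418/EI
  clockwise couple 78.5 at a = 2.72: M₀a(2L − a)/(2EI) = 2037/EI
  point load 99 at a = 4.36: Pa²(3L − a)/(6EI) = 8889/EI
  δ_0 = 19344/EI
Tip deflection under a unit load at E: L³/(3EI) = 431.7/EI.
The prop prevents deflection at E: R_E = δ_0/δ_{EE} = 19344/431.7 = 44.81 kN.
Moment equilibrium about D: M_D = Σ(load moments about D) − R_E·L = 1035 − 44.81×10.9 = 546.5 kN·m.

M_D = 546.5 kN·m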